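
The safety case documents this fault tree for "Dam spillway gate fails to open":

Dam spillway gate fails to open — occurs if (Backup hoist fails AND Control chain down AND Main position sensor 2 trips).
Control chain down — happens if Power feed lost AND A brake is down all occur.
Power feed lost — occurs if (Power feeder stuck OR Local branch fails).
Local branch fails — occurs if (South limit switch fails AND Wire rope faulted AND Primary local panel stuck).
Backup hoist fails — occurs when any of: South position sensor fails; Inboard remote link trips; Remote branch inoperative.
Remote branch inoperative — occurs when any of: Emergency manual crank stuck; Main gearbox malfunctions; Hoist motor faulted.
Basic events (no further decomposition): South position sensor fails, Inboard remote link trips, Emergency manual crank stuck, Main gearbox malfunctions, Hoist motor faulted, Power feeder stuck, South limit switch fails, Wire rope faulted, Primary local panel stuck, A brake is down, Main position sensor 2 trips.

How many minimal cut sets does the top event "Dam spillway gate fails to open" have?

Remote branch inoperative [OR]: union of children's cut sets → 3 cut set(s).
Backup hoist fails [OR]: union of children's cut sets → 5 cut set(s).
Local branch fails [AND]: one cut set from each child combined → 1 × 1 × 1 = 1 cut set(s).
Power feed lost [OR]: union of children's cut sets → 2 cut set(s).
Control chain down [AND]: one cut set from each child combined → 2 × 1 = 2 cut set(s).
Dam spillway gate fails to open [AND]: one cut set from each child combined → 5 × 2 × 1 = 10 cut set(s).
Minimal cut sets: {A brake is down, Main position sensor 2 trips, Power feeder stuck, South position sensor fails}; {A brake is down, Main position sensor 2 trips, Primary local panel stuck, South limit switch fails, South position sensor fails, Wire rope faulted}; {A brake is down, Inboard remote link trips, Main position sensor 2 trips, Power feeder stuck}; {A brake is down, Inboard remote link trips, Main position sensor 2 trips, Primary local panel stuck, South limit switch fails, Wire rope faulted}; {A brake is down, Emergency manual crank stuck, Main position sensor 2 trips, Power feeder stuck}; {A brake is down, Emergency manual crank stuck, Main position sensor 2 trips, Primary local panel stuck, South limit switch fails, Wire rope faulted}; {A brake is down, Main gearbox malfunctions, Main position sensor 2 trips, Power feeder stuck}; {A brake is down, Main gearbox malfunctions, Main position sensor 2 trips, Primary local panel stuck, South limit switch fails, Wire rope faulted}; {A brake is down, Hoist motor faulted, Main position sensor 2 trips, Power feeder stuck}; {A brake is down, Hoist motor faulted, Main position sensor 2 trips, Primary local panel stuck, South limit switch fails, Wire rope faulted}.

10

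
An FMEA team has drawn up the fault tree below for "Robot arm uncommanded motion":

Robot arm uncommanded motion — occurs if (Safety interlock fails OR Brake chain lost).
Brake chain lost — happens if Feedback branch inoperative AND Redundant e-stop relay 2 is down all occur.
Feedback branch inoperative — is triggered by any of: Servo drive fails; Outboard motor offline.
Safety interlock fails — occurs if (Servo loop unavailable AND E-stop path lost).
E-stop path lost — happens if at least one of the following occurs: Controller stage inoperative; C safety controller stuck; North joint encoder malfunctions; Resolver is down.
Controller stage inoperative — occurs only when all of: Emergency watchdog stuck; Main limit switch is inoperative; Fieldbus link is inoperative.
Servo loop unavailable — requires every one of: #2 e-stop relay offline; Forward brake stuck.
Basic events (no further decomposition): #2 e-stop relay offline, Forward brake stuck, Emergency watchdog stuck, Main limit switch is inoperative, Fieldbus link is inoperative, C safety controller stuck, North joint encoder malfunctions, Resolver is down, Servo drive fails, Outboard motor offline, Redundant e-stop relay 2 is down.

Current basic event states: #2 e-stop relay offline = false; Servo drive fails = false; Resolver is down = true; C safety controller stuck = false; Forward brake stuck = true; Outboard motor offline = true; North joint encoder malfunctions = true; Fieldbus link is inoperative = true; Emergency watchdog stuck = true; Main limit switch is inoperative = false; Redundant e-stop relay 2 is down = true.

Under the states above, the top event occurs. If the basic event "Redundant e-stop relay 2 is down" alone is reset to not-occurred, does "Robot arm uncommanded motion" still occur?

Counterfactual: set "Redundant e-stop relay 2 is down" to not occurred.
Servo loop unavailable [AND]: #2 e-stop relay offline=not, Forward brake stuck=occurs → not all inputs occur → does not occur.
Controller stage inoperative [AND]: Emergency watchdog stuck=occurs, Main limit switch is inoperative=not, Fieldbus link is inoperative=occurs → not all inputs occur → does not occur.
E-stop path lost [OR]: Controller stage inoperative=not, C safety controller stuck=not, North joint encoder malfunctions=occurs, Resolver is down=occurs → at least one input occurs → occurs.
Safety interlock fails [AND]: Servo loop unavailable=not, E-stop path lost=occurs → not all inputs occur → does not occur.
Feedback branch inoperative [OR]: Servo drive fails=not, Outboard motor offline=occurs → at least one input occurs → occurs.
Brake chain lost [AND]: Feedback branch inoperative=occurs, Redundant e-stop relay 2 is down=not → not all inputs occur → does not occur.
Robot arm uncommanded motion [OR]: Safety interlock fails=not, Brake chain lost=not → no input occurs → does not occur.

No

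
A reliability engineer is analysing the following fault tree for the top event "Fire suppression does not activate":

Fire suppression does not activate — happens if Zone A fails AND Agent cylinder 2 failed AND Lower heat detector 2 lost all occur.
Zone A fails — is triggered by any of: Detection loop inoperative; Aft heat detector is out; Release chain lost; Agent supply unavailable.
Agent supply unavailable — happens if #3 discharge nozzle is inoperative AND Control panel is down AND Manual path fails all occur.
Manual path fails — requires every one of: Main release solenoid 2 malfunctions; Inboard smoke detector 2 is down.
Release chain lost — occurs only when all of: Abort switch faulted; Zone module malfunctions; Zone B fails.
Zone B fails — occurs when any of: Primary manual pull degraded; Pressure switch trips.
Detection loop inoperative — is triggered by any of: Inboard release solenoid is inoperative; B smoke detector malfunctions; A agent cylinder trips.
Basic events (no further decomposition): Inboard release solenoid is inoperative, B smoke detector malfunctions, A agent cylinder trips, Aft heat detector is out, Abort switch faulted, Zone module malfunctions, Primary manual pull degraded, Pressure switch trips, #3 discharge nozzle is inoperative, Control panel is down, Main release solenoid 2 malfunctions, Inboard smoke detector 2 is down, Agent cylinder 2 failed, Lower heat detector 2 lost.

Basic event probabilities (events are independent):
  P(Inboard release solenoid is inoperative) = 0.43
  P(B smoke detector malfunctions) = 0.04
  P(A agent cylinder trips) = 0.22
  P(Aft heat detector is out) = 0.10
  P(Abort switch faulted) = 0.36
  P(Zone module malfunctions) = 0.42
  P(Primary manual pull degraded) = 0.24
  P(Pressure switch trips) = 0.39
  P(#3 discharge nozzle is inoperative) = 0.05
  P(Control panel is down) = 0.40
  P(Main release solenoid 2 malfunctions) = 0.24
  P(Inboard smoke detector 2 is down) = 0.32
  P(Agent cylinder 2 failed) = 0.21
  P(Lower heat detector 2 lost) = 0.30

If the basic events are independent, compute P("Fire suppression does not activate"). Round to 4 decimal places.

P(Detection loop inoperative) [OR] = 1 − (1−0.43) × (1−0.04) × (1−0.22) = 0.573184
P(Zone B fails) [OR] = 1 − (1−0.24) × (1−0.39) = 0.536400
P(Release chain lost) [AND] = 0.36 × 0.42 × 0.536400 = 0.081104
P(Manual path fails) [AND] = 0.24 × 0.32 = 0.076800
P(Agent supply unavailable) [AND] = 0.05 × 0.40 × 0.076800 = 0.001536
P(Zone A fails) [OR] = 1 − (1−0.573184) × (1−0.10) × (1−0.081104) × (1−0.001536) = 0.647563
P(Fire suppression does not activate) [AND] = 0.647563 × 0.21 × 0.30 = 0.040796
Rounded to 4 decimal places: P(Fire suppression does not activate) ≈ 0.0408.

0.0408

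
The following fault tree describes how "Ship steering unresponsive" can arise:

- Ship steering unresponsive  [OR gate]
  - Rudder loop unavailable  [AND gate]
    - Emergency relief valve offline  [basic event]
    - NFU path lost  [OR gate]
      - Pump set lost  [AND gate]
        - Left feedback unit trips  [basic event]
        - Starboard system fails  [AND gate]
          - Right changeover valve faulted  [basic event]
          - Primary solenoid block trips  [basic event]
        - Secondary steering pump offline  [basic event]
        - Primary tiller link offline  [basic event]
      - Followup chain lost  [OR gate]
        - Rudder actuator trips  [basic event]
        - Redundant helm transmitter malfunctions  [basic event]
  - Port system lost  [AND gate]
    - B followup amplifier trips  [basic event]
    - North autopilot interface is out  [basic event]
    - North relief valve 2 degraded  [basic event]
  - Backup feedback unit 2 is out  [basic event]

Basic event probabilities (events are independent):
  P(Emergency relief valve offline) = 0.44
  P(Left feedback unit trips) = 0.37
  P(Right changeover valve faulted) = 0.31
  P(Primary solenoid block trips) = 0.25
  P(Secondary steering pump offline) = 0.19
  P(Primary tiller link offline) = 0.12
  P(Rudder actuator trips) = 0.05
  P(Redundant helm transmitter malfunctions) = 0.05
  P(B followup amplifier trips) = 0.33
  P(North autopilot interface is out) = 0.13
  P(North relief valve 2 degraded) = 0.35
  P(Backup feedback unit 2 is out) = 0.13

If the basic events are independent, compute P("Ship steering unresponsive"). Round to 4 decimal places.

P(Starboard system fails) [AND] = 0.31 × 0.25 = 0.077500
P(Pump set lost) [AND] = 0.37 × 0.077500 × 0.19 × 0.12 = 0.000654
P(Followup chain lost) [OR] = 1 − (1−0.05) × (1−0.05) = 0.097500
P(NFU path lost) [OR] = 1 − (1−0.000654) × (1−0.097500) = 0.098090
P(Rudder loop unavailable) [AND] = 0.44 × 0.098090 = 0.043160
P(Port system lost) [AND] = 0.33 × 0.13 × 0.35 = 0.015015
P(Ship steering unresponsive) [OR] = 1 − (1−0.043160) × (1−0.015015) × (1−0.13) = 0.180048
Rounded to 4 decimal places: P(Ship steering unresponsive) ≈ 0.1800.

0.1800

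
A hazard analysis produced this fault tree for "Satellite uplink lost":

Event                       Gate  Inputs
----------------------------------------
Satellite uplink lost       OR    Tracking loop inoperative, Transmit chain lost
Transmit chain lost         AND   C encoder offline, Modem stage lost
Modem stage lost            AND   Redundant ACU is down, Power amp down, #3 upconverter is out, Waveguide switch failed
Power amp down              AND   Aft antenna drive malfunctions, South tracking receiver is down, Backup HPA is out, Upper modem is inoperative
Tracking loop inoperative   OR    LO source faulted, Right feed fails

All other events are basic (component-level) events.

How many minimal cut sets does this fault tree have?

Tracking loop inoperative [OR]: union of children's cut sets → 2 cut set(s).
Power amp down [AND]: one cut set from each child combined → 1 × 1 × 1 × 1 = 1 cut set(s).
Modem stage lost [AND]: one cut set from each child combined → 1 × 1 × 1 × 1 = 1 cut set(s).
Transmit chain lost [AND]: one cut set from each child combined → 1 × 1 = 1 cut set(s).
Satellite uplink lost [OR]: union of children's cut sets → 3 cut set(s).
Minimal cut sets: {LO source faulted}; {Right feed fails}; {#3 upconverter is out, Aft antenna drive malfunctions, Backup HPA is out, C encoder offline, Redundant ACU is down, South tracking receiver is down, Upper modem is inoperative, Waveguide switch failed}.

3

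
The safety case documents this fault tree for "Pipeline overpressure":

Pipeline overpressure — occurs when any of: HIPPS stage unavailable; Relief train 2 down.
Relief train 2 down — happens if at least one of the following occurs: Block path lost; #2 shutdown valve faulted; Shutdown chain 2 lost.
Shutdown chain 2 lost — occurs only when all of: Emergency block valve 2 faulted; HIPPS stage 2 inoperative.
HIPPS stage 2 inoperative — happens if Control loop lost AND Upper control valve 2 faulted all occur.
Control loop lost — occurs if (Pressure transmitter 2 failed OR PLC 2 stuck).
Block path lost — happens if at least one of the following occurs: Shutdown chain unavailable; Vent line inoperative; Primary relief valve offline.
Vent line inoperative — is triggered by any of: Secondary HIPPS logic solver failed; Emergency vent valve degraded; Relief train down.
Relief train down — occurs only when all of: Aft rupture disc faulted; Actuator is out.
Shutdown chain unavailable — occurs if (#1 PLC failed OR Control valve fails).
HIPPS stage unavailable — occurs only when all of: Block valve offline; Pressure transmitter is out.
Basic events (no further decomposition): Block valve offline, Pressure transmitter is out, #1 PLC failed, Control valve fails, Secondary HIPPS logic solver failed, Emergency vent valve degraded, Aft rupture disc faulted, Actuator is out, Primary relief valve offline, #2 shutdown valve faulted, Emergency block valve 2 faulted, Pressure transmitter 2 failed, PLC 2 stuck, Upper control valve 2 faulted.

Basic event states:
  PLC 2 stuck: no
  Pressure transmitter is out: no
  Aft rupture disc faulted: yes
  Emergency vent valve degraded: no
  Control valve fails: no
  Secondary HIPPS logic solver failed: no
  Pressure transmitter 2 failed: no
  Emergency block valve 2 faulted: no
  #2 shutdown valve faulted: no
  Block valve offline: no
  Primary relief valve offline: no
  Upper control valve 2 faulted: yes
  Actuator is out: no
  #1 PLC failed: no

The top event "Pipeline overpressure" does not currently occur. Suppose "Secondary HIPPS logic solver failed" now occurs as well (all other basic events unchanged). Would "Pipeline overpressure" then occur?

Counterfactual: set "Secondary HIPPS logic solver failed" to occurred.
HIPPS stage unavailable [AND]: Block valve offline=not, Pressure transmitter is out=not → not all inputs occur → does not occur.
Shutdown chain unavailable [OR]: #1 PLC failed=not, Control valve fails=not → no input occurs → does not occur.
Relief train down [AND]: Aft rupture disc faulted=occurs, Actuator is out=not → not all inputs occur → does not occur.
Vent line inoperative [OR]: Secondary HIPPS logic solver failed=occurs, Emergency vent valve degraded=not, Relief train down=not → at least one input occurs → occurs.
Block path lost [OR]: Shutdown chain unavailable=not, Vent line inoperative=occurs, Primary relief valve offline=not → at least one input occurs → occurs.
Control loop lost [OR]: Pressure transmitter 2 failed=not, PLC 2 stuck=not → no input occurs → does not occur.
HIPPS stage 2 inoperative [AND]: Control loop lost=not, Upper control valve 2 faulted=occurs → not all inputs occur → does not occur.
Shutdown chain 2 lost [AND]: Emergency block valve 2 faulted=not, HIPPS stage 2 inoperative=not → not all inputs occur → does not occur.
Relief train 2 down [OR]: Block path lost=occurs, #2 shutdown valve faulted=not, Shutdown chain 2 lost=not → at least one input occurs → occurs.
Pipeline overpressure [OR]: HIPPS stage unavailable=not, Relief train 2 down=occurs → at least one input occurs → occurs.

Yes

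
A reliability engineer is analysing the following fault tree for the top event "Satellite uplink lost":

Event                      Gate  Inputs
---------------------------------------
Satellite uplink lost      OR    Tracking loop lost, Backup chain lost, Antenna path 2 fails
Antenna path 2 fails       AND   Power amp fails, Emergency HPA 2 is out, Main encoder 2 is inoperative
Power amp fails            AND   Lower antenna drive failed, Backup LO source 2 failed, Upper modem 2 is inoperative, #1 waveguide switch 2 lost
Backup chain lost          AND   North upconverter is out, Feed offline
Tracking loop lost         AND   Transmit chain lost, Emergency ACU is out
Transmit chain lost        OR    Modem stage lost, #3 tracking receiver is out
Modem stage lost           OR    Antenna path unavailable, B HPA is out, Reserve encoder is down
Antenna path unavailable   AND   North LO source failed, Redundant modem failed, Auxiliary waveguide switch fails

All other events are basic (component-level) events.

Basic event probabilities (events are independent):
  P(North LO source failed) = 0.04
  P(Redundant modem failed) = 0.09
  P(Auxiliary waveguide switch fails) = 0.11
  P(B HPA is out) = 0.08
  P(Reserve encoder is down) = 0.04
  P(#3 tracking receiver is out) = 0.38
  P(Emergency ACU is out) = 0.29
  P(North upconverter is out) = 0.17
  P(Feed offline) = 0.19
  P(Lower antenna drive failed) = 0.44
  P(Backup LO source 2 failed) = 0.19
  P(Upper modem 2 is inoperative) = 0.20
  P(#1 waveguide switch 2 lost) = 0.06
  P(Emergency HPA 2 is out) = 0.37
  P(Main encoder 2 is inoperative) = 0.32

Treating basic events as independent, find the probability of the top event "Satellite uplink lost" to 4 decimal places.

0.1594

P(Antenna path unavailable) [AND] = 0.04 × 0.09 × 0.11 = 0.000396
P(Modem stage lost) [OR] = 1 − (1−0.000396) × (1−0.08) × (1−0.04) = 0.117150
P(Transmit chain lost) [OR] = 1 − (1−0.117150) × (1−0.38) = 0.452633
P(Tracking loop lost) [AND] = 0.452633 × 0.29 = 0.131264
P(Backup chain lost) [AND] = 0.17 × 0.19 = 0.032300
P(Power amp fails) [AND] = 0.44 × 0.19 × 0.20 × 0.06 = 0.001003
P(Antenna path 2 fails) [AND] = 0.001003 × 0.37 × 0.32 = 0.000119
P(Satellite uplink lost) [OR] = 1 − (1−0.131264) × (1−0.032300) × (1−0.000119) = 0.159424
Rounded to 4 decimal places: P(Satellite uplink lost) ≈ 0.1594.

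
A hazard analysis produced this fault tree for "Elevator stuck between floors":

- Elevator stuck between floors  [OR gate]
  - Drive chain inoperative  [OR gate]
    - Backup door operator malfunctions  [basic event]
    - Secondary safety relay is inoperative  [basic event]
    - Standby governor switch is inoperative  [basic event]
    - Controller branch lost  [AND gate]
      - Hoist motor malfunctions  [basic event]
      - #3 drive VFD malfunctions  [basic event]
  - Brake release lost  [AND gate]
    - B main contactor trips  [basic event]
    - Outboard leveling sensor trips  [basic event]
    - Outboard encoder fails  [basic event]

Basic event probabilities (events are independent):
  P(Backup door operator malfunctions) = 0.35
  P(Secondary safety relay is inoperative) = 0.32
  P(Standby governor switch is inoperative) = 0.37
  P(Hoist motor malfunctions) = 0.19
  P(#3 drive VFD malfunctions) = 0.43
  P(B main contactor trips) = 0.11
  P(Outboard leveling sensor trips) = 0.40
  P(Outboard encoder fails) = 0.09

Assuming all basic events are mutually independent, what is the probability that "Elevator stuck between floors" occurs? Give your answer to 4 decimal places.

P(Controller branch lost) [AND] = 0.19 × 0.43 = 0.081700
P(Drive chain inoperative) [OR] = 1 − (1−0.35) × (1−0.32) × (1−0.37) × (1−0.081700) = 0.744290
P(Brake release lost) [AND] = 0.11 × 0.40 × 0.09 = 0.003960
P(Elevator stuck between floors) [OR] = 1 − (1−0.744290) × (1−0.003960) = 0.745303
Rounded to 4 decimal places: P(Elevator stuck between floors) ≈ 0.7453.

0.7453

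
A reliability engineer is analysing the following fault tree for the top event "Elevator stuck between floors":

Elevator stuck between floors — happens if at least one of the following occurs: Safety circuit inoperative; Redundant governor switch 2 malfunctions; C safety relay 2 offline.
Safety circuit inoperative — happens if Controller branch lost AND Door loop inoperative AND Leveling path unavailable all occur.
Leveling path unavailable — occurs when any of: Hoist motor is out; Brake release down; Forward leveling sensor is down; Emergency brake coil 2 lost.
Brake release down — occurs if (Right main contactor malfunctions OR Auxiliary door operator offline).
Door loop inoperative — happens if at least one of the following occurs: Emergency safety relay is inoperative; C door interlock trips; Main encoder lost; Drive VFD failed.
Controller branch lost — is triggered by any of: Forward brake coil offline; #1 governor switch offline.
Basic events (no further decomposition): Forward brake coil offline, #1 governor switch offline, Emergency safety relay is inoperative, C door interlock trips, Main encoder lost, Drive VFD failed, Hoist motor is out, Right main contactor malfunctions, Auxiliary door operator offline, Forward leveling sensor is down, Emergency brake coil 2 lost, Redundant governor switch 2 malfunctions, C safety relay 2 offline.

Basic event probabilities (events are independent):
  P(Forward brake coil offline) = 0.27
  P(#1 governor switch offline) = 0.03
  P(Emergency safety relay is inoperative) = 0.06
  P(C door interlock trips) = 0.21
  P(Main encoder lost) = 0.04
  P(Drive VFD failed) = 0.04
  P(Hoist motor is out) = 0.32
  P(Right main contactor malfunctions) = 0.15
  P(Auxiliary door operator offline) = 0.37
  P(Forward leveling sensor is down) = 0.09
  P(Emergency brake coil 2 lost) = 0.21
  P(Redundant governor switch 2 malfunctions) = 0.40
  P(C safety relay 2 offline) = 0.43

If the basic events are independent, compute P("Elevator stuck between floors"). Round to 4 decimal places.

0.6813

P(Controller branch lost) [OR] = 1 − (1−0.27) × (1−0.03) = 0.291900
P(Door loop inoperative) [OR] = 1 − (1−0.06) × (1−0.21) × (1−0.04) × (1−0.04) = 0.315620
P(Brake release down) [OR] = 1 − (1−0.15) × (1−0.37) = 0.464500
P(Leveling path unavailable) [OR] = 1 − (1−0.32) × (1−0.464500) × (1−0.09) × (1−0.21) = 0.738220
P(Safety circuit inoperative) [AND] = 0.291900 × 0.315620 × 0.738220 = 0.068012
P(Elevator stuck between floors) [OR] = 1 − (1−0.068012) × (1−0.40) × (1−0.43) = 0.681260
Rounded to 4 decimal places: P(Elevator stuck between floors) ≈ 0.6813.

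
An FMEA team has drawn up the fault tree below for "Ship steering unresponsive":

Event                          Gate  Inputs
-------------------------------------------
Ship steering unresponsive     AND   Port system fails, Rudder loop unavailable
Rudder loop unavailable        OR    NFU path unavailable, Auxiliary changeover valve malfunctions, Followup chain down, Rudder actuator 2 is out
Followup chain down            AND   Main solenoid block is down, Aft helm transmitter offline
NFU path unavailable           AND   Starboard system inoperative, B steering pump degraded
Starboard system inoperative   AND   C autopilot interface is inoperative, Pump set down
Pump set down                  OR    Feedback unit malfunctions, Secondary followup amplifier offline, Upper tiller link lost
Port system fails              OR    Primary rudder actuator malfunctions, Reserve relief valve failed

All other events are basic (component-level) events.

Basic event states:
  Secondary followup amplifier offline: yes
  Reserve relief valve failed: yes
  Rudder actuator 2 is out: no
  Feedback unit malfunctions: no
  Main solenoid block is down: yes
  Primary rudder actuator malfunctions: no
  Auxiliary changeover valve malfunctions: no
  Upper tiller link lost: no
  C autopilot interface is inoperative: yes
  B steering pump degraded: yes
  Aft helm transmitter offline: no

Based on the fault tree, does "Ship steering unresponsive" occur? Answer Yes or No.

Yes

Port system fails [OR]: Primary rudder actuator malfunctions=not, Reserve relief valve failed=occurs → at least one input occurs → occurs.
Pump set down [OR]: Feedback unit malfunctions=not, Secondary followup amplifier offline=occurs, Upper tiller link lost=not → at least one input occurs → occurs.
Starboard system inoperative [AND]: C autopilot interface is inoperative=occurs, Pump set down=occurs → all inputs occur → occurs.
NFU path unavailable [AND]: Starboard system inoperative=occurs, B steering pump degraded=occurs → all inputs occur → occurs.
Followup chain down [AND]: Main solenoid block is down=occurs, Aft helm transmitter offline=not → not all inputs occur → does not occur.
Rudder loop unavailable [OR]: NFU path unavailable=occurs, Auxiliary changeover valve malfunctions=not, Followup chain down=not, Rudder actuator 2 is out=not → at least one input occurs → occurs.
Ship steering unresponsive [AND]: Port system fails=occurs, Rudder loop unavailable=occurs → all inputs occur → occurs.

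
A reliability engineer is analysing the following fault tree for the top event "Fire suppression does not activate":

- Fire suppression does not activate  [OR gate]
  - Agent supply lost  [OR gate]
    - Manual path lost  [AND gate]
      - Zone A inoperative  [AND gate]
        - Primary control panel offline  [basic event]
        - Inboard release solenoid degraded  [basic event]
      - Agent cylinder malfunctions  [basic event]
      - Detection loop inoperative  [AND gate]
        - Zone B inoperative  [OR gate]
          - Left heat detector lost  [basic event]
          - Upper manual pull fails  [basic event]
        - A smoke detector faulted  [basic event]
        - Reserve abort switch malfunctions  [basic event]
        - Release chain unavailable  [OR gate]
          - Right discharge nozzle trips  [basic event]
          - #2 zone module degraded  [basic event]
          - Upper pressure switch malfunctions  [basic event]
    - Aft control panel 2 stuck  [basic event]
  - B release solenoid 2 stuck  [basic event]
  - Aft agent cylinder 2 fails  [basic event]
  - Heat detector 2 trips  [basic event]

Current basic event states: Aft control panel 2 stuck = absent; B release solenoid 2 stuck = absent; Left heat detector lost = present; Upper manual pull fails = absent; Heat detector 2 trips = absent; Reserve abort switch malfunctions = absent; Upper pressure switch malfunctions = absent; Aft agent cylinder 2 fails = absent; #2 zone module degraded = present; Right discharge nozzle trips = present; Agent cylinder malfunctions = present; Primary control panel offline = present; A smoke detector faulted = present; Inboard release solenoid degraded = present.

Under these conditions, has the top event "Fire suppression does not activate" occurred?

No

Zone A inoperative [AND]: Primary control panel offline=occurs, Inboard release solenoid degraded=occurs → all inputs occur → occurs.
Zone B inoperative [OR]: Left heat detector lost=occurs, Upper manual pull fails=not → at least one input occurs → occurs.
Release chain unavailable [OR]: Right discharge nozzle trips=occurs, #2 zone module degraded=occurs, Upper pressure switch malfunctions=not → at least one input occurs → occurs.
Detection loop inoperative [AND]: Zone B inoperative=occurs, A smoke detector faulted=occurs, Reserve abort switch malfunctions=not, Release chain unavailable=occurs → not all inputs occur → does not occur.
Manual path lost [AND]: Zone A inoperative=occurs, Agent cylinder malfunctions=occurs, Detection loop inoperative=not → not all inputs occur → does not occur.
Agent supply lost [OR]: Manual path lost=not, Aft control panel 2 stuck=not → no input occurs → does not occur.
Fire suppression does not activate [OR]: Agent supply lost=not, B release solenoid 2 stuck=not, Aft agent cylinder 2 fails=not, Heat detector 2 trips=not → no input occurs → does not occur.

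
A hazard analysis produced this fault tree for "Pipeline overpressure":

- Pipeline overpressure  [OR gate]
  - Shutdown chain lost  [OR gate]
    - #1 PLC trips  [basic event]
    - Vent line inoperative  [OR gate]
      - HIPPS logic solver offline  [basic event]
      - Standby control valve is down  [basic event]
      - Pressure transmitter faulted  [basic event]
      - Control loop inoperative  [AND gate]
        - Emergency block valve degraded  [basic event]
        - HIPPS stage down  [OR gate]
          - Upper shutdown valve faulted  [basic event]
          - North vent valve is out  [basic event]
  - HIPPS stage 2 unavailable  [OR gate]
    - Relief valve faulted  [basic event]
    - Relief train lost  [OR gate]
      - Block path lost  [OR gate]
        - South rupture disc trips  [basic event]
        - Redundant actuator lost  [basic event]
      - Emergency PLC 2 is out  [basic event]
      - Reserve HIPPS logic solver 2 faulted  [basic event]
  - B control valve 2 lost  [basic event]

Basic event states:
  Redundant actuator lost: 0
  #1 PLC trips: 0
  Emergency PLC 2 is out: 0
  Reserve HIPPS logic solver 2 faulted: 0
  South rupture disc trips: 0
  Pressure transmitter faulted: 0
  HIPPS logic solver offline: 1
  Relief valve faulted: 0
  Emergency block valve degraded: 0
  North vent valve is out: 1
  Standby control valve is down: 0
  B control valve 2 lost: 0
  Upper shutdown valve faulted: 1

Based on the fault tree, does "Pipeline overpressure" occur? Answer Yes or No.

HIPPS stage down [OR]: Upper shutdown valve faulted=occurs, North vent valve is out=occurs → at least one input occurs → occurs.
Control loop inoperative [AND]: Emergency block valve degraded=not, HIPPS stage down=occurs → not all inputs occur → does not occur.
Vent line inoperative [OR]: HIPPS logic solver offline=occurs, Standby control valve is down=not, Pressure transmitter faulted=not, Control loop inoperative=not → at least one input occurs → occurs.
Shutdown chain lost [OR]: #1 PLC trips=not, Vent line inoperative=occurs → at least one input occurs → occurs.
Block path lost [OR]: South rupture disc trips=not, Redundant actuator lost=not → no input occurs → does not occur.
Relief train lost [OR]: Block path lost=not, Emergency PLC 2 is out=not, Reserve HIPPS logic solver 2 faulted=not → no input occurs → does not occur.
HIPPS stage 2 unavailable [OR]: Relief valve faulted=not, Relief train lost=not → no input occurs → does not occur.
Pipeline overpressure [OR]: Shutdown chain lost=occurs, HIPPS stage 2 unavailable=not, B control valve 2 lost=not → at least one input occurs → occurs.

Yes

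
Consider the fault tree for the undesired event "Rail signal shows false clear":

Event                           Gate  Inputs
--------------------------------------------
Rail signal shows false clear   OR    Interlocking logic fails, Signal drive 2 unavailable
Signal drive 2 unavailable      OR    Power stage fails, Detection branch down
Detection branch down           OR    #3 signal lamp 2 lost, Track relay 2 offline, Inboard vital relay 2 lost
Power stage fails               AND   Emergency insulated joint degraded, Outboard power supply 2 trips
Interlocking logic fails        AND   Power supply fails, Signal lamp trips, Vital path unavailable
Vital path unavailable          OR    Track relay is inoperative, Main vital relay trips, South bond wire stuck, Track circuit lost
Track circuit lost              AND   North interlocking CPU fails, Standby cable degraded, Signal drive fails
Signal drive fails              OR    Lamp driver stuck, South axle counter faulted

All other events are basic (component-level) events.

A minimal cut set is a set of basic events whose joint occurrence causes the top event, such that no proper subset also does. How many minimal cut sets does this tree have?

9

Signal drive fails [OR]: union of children's cut sets → 2 cut set(s).
Track circuit lost [AND]: one cut set from each child combined → 1 × 1 × 2 = 2 cut set(s).
Vital path unavailable [OR]: union of children's cut sets → 5 cut set(s).
Interlocking logic fails [AND]: one cut set from each child combined → 1 × 1 × 5 = 5 cut set(s).
Power stage fails [AND]: one cut set from each child combined → 1 × 1 = 1 cut set(s).
Detection branch down [OR]: union of children's cut sets → 3 cut set(s).
Signal drive 2 unavailable [OR]: union of children's cut sets → 4 cut set(s).
Rail signal shows false clear [OR]: union of children's cut sets → 9 cut set(s).
Minimal cut sets: {Power supply fails, Signal lamp trips, Track relay is inoperative}; {Main vital relay trips, Power supply fails, Signal lamp trips}; {Power supply fails, Signal lamp trips, South bond wire stuck}; {Lamp driver stuck, North interlocking CPU fails, Power supply fails, Signal lamp trips, Standby cable degraded}; {North interlocking CPU fails, Power supply fails, Signal lamp trips, South axle counter faulted, Standby cable degraded}; {Emergency insulated joint degraded, Outboard power supply 2 trips}; {#3 signal lamp 2 lost}; {Track relay 2 offline}; {Inboard vital relay 2 lost}.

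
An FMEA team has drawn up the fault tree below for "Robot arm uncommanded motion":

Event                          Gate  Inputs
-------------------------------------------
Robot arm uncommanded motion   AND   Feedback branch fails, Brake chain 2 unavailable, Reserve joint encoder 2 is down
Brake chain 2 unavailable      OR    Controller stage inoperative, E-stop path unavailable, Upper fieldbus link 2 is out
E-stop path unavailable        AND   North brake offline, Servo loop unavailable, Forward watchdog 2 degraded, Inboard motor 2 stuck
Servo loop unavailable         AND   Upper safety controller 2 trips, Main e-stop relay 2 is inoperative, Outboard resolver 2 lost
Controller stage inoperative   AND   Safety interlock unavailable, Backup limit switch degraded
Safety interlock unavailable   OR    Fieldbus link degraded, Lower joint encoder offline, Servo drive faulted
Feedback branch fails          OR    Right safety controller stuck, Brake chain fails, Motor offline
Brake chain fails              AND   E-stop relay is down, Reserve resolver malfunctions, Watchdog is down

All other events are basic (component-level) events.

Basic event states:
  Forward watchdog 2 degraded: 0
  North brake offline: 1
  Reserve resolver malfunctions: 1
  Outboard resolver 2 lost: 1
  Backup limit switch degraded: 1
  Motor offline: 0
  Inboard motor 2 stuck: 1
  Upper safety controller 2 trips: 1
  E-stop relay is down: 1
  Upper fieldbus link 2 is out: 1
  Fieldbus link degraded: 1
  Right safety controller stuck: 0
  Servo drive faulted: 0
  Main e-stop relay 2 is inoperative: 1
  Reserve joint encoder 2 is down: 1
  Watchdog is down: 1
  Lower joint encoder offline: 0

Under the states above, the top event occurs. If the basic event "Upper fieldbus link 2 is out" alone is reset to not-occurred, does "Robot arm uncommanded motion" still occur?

Counterfactual: set "Upper fieldbus link 2 is out" to not occurred.
Brake chain fails [AND]: E-stop relay is down=occurs, Reserve resolver malfunctions=occurs, Watchdog is down=occurs → all inputs occur → occurs.
Feedback branch fails [OR]: Right safety controller stuck=not, Brake chain fails=occurs, Motor offline=not → at least one input occurs → occurs.
Safety interlock unavailable [OR]: Fieldbus link degraded=occurs, Lower joint encoder offline=not, Servo drive faulted=not → at least one input occurs → occurs.
Controller stage inoperative [AND]: Safety interlock unavailable=occurs, Backup limit switch degraded=occurs → all inputs occur → occurs.
Servo loop unavailable [AND]: Upper safety controller 2 trips=occurs, Main e-stop relay 2 is inoperative=occurs, Outboard resolver 2 lost=occurs → all inputs occur → occurs.
E-stop path unavailable [AND]: North brake offline=occurs, Servo loop unavailable=occurs, Forward watchdog 2 degraded=not, Inboard motor 2 stuck=occurs → not all inputs occur → does not occur.
Brake chain 2 unavailable [OR]: Controller stage inoperative=occurs, E-stop path unavailable=not, Upper fieldbus link 2 is out=not → at least one input occurs → occurs.
Robot arm uncommanded motion [AND]: Feedback branch fails=occurs, Brake chain 2 unavailable=occurs, Reserve joint encoder 2 is down=occurs → all inputs occur → occurs.

Yes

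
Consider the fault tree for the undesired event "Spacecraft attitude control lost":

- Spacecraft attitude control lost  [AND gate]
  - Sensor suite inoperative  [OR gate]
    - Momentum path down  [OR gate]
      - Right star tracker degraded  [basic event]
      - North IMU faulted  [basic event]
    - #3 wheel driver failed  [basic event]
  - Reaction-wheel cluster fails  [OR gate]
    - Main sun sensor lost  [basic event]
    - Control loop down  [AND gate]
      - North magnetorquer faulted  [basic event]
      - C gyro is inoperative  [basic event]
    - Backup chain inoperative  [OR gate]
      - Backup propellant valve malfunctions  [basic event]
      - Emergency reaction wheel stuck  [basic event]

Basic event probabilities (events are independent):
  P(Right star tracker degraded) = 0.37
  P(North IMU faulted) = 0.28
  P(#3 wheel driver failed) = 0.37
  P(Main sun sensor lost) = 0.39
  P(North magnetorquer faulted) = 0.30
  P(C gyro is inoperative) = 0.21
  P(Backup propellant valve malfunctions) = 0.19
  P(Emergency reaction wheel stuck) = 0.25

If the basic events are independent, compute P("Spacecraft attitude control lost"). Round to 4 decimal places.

0.4662

P(Momentum path down) [OR] = 1 − (1−0.37) × (1−0.28) = 0.546400
P(Sensor suite inoperative) [OR] = 1 − (1−0.546400) × (1−0.37) = 0.714232
P(Control loop down) [AND] = 0.30 × 0.21 = 0.063000
P(Backup chain inoperative) [OR] = 1 − (1−0.19) × (1−0.25) = 0.392500
P(Reaction-wheel cluster fails) [OR] = 1 − (1−0.39) × (1−0.063000) × (1−0.392500) = 0.652771
P(Spacecraft attitude control lost) [AND] = 0.714232 × 0.652771 = 0.466230
Rounded to 4 decimal places: P(Spacecraft attitude control lost) ≈ 0.4662.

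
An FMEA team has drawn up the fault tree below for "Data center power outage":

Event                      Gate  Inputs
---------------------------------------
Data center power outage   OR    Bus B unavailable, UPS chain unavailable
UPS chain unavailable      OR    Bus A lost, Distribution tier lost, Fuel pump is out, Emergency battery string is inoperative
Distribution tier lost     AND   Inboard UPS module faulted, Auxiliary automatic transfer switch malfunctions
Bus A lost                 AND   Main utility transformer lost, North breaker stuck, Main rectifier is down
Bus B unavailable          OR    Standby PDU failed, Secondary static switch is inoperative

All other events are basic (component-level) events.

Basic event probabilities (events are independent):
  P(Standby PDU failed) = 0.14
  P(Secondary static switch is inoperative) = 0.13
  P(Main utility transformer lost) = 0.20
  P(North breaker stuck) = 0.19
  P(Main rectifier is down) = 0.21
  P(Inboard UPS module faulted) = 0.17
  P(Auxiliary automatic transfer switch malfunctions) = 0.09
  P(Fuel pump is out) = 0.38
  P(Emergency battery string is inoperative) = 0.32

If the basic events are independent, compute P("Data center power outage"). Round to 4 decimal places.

0.6919

P(Bus B unavailable) [OR] = 1 − (1−0.14) × (1−0.13) = 0.251800
P(Bus A lost) [AND] = 0.20 × 0.19 × 0.21 = 0.007980
P(Distribution tier lost) [AND] = 0.17 × 0.09 = 0.015300
P(UPS chain unavailable) [OR] = 1 − (1−0.007980) × (1−0.015300) × (1−0.38) × (1−0.32) = 0.588163
P(Data center power outage) [OR] = 1 − (1−0.251800) × (1−0.588163) = 0.691864
Rounded to 4 decimal places: P(Data center power outage) ≈ 0.6919.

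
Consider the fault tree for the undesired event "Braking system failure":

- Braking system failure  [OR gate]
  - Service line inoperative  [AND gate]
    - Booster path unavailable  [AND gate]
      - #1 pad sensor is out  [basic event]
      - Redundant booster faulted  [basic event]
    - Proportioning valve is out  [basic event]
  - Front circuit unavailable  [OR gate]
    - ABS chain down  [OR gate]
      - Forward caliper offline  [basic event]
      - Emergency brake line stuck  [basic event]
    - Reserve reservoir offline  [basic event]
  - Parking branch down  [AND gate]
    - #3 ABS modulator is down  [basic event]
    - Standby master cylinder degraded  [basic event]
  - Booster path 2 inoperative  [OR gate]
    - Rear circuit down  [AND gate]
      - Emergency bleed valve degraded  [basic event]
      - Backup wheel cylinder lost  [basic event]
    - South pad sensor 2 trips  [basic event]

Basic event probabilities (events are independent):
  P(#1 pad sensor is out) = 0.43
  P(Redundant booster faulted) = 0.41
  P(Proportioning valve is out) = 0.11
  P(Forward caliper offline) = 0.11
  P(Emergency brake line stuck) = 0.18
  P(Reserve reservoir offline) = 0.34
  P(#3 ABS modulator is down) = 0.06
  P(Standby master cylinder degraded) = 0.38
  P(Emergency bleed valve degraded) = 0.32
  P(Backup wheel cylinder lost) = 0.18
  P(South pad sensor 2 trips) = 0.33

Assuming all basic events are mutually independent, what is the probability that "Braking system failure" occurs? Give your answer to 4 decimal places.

0.7086

P(Booster path unavailable) [AND] = 0.43 × 0.41 = 0.176300
P(Service line inoperative) [AND] = 0.176300 × 0.11 = 0.019393
P(ABS chain down) [OR] = 1 − (1−0.11) × (1−0.18) = 0.270200
P(Front circuit unavailable) [OR] = 1 − (1−0.270200) × (1−0.34) = 0.518332
P(Parking branch down) [AND] = 0.06 × 0.38 = 0.022800
P(Rear circuit down) [AND] = 0.32 × 0.18 = 0.057600
P(Booster path 2 inoperative) [OR] = 1 − (1−0.057600) × (1−0.33) = 0.368592
P(Braking system failure) [OR] = 1 − (1−0.019393) × (1−0.518332) × (1−0.022800) × (1−0.368592) = 0.708569
Rounded to 4 decimal places: P(Braking system failure) ≈ 0.7086.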